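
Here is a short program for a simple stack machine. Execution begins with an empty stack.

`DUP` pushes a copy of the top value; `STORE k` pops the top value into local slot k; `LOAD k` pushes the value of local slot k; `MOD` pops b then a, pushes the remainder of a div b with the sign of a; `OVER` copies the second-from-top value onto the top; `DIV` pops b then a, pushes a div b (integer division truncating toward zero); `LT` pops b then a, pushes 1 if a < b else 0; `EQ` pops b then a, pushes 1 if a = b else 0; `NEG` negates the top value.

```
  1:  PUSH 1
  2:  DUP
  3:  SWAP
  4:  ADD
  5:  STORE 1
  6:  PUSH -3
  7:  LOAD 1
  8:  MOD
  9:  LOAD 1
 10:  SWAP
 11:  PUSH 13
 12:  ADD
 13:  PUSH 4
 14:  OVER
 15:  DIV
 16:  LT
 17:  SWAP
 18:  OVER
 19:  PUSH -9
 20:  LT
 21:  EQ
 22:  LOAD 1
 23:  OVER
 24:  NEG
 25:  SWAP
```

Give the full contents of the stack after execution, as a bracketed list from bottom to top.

[0, 0, 0, 2]

PUSH 1  → [1]
DUP     → [1, 1]
SWAP    → [1, 1]
ADD     → [2]
STORE 1 → []
PUSH -3 → [-3]
LOAD 1  → [-3, 2]
MOD     → [-1]
LOAD 1  → [-1, 2]
SWAP    → [2, -1]
PUSH 13 → [2, -1, 13]
ADD     → [2, 12]
PUSH 4  → [2, 12, 4]
OVER    → [2, 12, 4, 12]
DIV     → [2, 12, 0]
LT      → [2, 0]
SWAP    → [0, 2]
OVER    → [0, 2, 0]
PUSH -9 → [0, 2, 0, -9]
LT      → [0, 2, 0]
EQ      → [0, 0]
LOAD 1  → [0, 0, 2]
OVER    → [0, 0, 2, 0]
NEG     → [0, 0, 2, 0]
SWAP    → [0, 0, 0, 2]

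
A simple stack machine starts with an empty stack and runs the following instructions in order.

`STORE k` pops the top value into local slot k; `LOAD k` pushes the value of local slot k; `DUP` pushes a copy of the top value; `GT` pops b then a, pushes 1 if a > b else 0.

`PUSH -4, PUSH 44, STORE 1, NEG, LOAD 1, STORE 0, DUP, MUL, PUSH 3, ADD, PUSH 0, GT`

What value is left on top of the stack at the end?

1

PUSH -4 : [-4]
PUSH 44 : [-4, 44]
STORE 1 : [-4]
NEG     : [4]
LOAD 1  : [4, 44]
STORE 0 : [4]
DUP     : [4, 4]
MUL     : [16]
PUSH 3  : [16, 3]
ADD     : [19]
PUSH 0  : [19, 0]
GT      : [1]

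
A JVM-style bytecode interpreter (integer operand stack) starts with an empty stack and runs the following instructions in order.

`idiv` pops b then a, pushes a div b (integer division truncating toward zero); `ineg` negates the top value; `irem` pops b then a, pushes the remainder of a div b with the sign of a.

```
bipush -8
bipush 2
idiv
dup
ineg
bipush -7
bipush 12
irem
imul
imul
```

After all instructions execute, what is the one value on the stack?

bipush -8 : -8
bipush 2  : -8 2
idiv      : -4
dup       : -4 -4
ineg      : -4 4
bipush -7 : -4 4 -7
bipush 12 : -4 4 -7 12
irem      : -4 4 -7
imul      : -4 -28
imul      : 112

112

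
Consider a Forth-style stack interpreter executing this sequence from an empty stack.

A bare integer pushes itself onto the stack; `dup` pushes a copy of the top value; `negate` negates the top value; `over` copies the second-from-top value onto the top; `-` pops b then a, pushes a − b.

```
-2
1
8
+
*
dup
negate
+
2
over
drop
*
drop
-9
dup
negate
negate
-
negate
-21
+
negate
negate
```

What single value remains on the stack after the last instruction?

-2      [-2]
1       [-2, 1]
8       [-2, 1, 8]
+       [-2, 9]
*       [-18]
dup     [-18, -18]
negate  [-18, 18]
+       [0]
2       [0, 2]
over    [0, 2, 0]
drop    [0, 2]
*       [0]
drop    []
-9      [-9]
dup     [-9, -9]
negate  [-9, 9]
negate  [-9, -9]
-       [0]
negate  [0]
-21     [0, -21]
+       [-21]
negate  [21]
negate  [-21]

-21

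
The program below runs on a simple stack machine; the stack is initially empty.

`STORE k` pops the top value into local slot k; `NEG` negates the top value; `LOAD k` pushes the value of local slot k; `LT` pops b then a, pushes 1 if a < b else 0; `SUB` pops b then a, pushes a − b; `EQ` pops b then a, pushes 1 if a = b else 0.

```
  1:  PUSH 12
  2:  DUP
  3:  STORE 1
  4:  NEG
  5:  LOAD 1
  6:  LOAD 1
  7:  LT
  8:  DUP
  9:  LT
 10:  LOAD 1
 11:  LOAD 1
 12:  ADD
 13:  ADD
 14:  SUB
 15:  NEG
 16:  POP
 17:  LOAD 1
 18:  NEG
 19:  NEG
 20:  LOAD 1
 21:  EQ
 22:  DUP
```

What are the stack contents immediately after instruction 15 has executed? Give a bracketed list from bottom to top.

[36]

PUSH 12  [12]
DUP      [12, 12]
STORE 1  [12]
NEG      [-12]
LOAD 1   [-12, 12]
LOAD 1   [-12, 12, 12]
LT       [-12, 0]
DUP      [-12, 0, 0]
LT       [-12, 0]
LOAD 1   [-12, 0, 12]
LOAD 1   [-12, 0, 12, 12]
ADD      [-12, 0, 24]
ADD      [-12, 24]
SUB      [-36]
NEG      [36]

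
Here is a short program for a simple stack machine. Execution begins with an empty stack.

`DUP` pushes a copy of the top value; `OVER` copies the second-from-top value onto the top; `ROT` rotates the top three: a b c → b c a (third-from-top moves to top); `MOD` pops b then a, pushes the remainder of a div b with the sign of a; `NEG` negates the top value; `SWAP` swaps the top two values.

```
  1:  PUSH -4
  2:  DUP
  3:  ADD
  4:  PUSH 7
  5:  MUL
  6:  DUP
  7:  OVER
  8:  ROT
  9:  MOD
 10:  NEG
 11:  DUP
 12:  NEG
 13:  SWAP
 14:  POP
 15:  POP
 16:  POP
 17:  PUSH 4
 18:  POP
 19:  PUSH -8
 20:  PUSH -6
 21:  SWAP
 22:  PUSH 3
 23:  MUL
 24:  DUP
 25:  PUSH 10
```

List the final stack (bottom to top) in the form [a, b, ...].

PUSH -4 → [-4]
DUP     → [-4, -4]
ADD     → [-8]
PUSH 7  → [-8, 7]
MUL     → [-56]
DUP     → [-56, -56]
OVER    → [-56, -56, -56]
ROT     → [-56, -56, -56]
MOD     → [-56, 0]
NEG     → [-56, 0]
DUP     → [-56, 0, 0]
NEG     → [-56, 0, 0]
SWAP    → [-56, 0, 0]
POP     → [-56, 0]
POP     → [-56]
POP     → []
PUSH 4  → [4]
POP     → []
PUSH -8 → [-8]
PUSH -6 → [-8, -6]
SWAP    → [-6, -8]
PUSH 3  → [-6, -8, 3]
MUL     → [-6, -24]
DUP     → [-6, -24, -24]
PUSH 10 → [-6, -24, -24, 10]

[-6, -24, -24, 10]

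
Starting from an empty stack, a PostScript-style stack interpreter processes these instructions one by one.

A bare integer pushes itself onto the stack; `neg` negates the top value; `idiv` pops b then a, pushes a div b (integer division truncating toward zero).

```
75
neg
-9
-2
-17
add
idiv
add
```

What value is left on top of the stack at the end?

-75

75   : [75]
neg  : [-75]
-9   : [-75, -9]
-2   : [-75, -9, -2]
-17  : [-75, -9, -2, -17]
add  : [-75, -9, -19]
idiv : [-75, 0]
add  : [-75]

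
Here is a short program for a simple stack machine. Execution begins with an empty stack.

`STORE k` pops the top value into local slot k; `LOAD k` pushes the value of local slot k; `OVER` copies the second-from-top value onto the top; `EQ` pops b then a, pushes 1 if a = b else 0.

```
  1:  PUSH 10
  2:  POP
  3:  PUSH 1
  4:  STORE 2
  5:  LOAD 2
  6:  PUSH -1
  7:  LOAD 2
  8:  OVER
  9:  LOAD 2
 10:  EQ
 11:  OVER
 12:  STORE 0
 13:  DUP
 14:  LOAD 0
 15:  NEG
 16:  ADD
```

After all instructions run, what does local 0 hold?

1

PUSH 10  10
POP      (empty)
PUSH 1   1
STORE 2  (empty)
LOAD 2   1
PUSH -1  1 -1
LOAD 2   1 -1 1
OVER     1 -1 1 -1
LOAD 2   1 -1 1 -1 1
EQ       1 -1 1 0
OVER     1 -1 1 0 1
STORE 0  1 -1 1 0
DUP      1 -1 1 0 0
LOAD 0   1 -1 1 0 0 1
NEG      1 -1 1 0 0 -1
ADD      1 -1 1 0 -1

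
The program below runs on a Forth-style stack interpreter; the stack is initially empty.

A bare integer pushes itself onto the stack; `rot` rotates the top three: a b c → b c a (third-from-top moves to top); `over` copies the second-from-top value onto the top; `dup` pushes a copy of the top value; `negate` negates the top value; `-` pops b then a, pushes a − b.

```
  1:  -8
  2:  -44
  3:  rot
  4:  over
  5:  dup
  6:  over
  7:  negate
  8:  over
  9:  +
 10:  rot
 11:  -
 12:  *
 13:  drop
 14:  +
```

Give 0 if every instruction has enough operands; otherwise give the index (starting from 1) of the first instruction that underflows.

3

-8  -> [-8]
-44 -> [-8, -44]
rot  — needs 3 operands, stack has 2 → underflow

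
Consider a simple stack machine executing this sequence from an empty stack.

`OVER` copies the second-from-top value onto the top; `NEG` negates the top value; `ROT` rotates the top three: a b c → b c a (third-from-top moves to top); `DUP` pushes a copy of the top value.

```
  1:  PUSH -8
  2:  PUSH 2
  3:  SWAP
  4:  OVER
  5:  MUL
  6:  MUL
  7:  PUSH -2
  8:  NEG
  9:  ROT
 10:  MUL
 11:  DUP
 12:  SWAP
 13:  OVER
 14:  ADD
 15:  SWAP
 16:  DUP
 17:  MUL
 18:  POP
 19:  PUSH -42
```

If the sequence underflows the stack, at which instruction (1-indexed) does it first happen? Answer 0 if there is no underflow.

9

PUSH -8 : [-8]
PUSH 2  : [-8, 2]
SWAP    : [2, -8]
OVER    : [2, -8, 2]
MUL     : [2, -16]
MUL     : [-32]
PUSH -2 : [-32, -2]
NEG     : [-32, 2]
ROT  — needs 3 operands, stack has 2 → underflow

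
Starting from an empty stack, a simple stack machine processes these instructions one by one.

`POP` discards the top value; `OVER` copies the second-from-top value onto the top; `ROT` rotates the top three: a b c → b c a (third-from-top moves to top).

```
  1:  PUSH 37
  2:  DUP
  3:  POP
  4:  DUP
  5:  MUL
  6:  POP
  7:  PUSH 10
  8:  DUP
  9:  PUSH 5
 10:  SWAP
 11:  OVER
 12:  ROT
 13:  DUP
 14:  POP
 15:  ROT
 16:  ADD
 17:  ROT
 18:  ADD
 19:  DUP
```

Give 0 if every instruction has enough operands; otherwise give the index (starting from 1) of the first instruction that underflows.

PUSH 37 : 37
DUP     : 37 37
POP     : 37
DUP     : 37 37
MUL     : 1369
POP     : (empty)
PUSH 10 : 10
DUP     : 10 10
PUSH 5  : 10 10 5
SWAP    : 10 5 10
OVER    : 10 5 10 5
ROT     : 10 10 5 5
DUP     : 10 10 5 5 5
POP     : 10 10 5 5
ROT     : 10 5 5 10
ADD     : 10 5 15
ROT     : 5 15 10
ADD     : 5 25
DUP     : 5 25 25

0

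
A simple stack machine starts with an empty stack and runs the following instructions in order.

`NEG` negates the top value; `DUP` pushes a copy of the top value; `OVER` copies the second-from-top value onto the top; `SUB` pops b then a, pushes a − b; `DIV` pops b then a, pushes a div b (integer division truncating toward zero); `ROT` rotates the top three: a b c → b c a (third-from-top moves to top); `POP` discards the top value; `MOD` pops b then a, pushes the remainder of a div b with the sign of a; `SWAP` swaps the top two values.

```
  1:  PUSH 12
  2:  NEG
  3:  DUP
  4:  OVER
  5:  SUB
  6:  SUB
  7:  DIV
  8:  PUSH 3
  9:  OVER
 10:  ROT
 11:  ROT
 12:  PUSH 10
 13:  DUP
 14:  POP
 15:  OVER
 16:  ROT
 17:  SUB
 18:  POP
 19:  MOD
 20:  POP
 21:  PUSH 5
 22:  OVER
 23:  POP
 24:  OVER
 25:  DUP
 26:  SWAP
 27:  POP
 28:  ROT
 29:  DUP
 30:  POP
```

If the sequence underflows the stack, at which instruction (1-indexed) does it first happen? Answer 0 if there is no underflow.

7

PUSH 12 → 12
NEG     → -12
DUP     → -12 -12
OVER    → -12 -12 -12
SUB     → -12 0
SUB     → -12
DIV  — needs 2 operands, stack has 1 → underflow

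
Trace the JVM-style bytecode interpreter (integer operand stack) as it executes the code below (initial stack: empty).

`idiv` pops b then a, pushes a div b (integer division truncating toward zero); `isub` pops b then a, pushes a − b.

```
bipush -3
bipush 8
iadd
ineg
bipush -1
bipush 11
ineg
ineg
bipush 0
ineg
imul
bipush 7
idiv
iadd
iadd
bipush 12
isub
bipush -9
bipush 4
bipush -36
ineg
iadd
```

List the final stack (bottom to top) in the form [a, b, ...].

[-18, -9, 40]

bipush -3  : [-3]
bipush 8   : [-3, 8]
iadd       : [5]
ineg       : [-5]
bipush -1  : [-5, -1]
bipush 11  : [-5, -1, 11]
ineg       : [-5, -1, -11]
ineg       : [-5, -1, 11]
bipush 0   : [-5, -1, 11, 0]
ineg       : [-5, -1, 11, 0]
imul       : [-5, -1, 0]
bipush 7   : [-5, -1, 0, 7]
idiv       : [-5, -1, 0]
iadd       : [-5, -1]
iadd       : [-6]
bipush 12  : [-6, 12]
isub       : [-18]
bipush -9  : [-18, -9]
bipush 4   : [-18, -9, 4]
bipush -36 : [-18, -9, 4, -36]
ineg       : [-18, -9, 4, 36]
iadd       : [-18, -9, 40]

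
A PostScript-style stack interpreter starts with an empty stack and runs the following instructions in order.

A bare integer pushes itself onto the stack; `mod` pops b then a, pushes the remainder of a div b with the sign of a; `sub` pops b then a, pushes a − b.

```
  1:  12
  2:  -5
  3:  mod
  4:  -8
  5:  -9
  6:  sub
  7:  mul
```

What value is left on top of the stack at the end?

12  : [12]
-5  : [12, -5]
mod : [2]
-8  : [2, -8]
-9  : [2, -8, -9]
sub : [2, 1]
mul : [2]

2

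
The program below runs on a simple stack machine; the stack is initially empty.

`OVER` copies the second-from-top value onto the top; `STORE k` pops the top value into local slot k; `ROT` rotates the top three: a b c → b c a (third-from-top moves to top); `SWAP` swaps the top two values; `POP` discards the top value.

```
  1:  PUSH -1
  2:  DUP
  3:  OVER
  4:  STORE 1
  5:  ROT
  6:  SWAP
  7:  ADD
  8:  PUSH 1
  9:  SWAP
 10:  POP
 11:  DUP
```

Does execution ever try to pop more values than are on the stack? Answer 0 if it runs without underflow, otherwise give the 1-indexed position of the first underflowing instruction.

5

PUSH -1  -1
DUP      -1 -1
OVER     -1 -1 -1
STORE 1  -1 -1
ROT  — needs 3 operands, stack has 2 → underflow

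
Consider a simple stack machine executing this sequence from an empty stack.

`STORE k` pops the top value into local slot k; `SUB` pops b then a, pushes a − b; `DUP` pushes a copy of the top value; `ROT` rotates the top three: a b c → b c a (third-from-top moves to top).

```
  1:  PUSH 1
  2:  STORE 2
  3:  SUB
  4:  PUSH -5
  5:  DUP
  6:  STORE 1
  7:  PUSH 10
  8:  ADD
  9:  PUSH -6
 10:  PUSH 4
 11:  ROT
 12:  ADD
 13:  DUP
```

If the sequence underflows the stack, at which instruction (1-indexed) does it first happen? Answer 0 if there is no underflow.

3

PUSH 1  -> 1
STORE 2 -> (empty)
SUB  — needs 2 operands, stack has 0 → underflow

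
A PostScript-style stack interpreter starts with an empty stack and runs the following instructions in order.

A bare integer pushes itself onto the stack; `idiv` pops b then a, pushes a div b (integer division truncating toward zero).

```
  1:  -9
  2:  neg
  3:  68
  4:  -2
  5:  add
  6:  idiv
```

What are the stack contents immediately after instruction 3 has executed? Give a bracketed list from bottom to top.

-9   -9
neg  9
68   9 68

[9, 68]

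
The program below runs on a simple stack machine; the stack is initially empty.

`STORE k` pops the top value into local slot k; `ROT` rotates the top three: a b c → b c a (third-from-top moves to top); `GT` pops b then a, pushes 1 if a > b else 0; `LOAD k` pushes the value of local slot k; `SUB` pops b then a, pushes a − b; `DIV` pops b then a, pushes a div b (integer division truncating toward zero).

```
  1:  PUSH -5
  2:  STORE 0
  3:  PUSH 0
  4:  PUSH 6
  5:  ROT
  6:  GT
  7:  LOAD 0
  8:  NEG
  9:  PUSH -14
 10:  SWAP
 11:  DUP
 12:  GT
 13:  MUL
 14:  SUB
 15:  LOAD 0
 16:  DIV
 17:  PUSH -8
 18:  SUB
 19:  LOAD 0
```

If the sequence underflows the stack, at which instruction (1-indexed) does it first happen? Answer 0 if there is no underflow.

5

PUSH -5 → -5
STORE 0 → (empty)
PUSH 0  → 0
PUSH 6  → 0 6
ROT  — needs 3 operands, stack has 2 → underflow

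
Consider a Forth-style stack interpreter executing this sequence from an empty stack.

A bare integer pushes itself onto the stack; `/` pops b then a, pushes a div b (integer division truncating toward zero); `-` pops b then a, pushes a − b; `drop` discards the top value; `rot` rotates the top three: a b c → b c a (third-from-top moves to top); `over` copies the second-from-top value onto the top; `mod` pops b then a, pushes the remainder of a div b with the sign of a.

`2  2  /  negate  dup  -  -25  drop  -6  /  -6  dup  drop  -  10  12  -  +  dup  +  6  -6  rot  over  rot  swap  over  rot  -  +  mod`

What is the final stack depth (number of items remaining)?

2

2       2
2       2 2
/       1
negate  -1
dup     -1 -1
-       0
-25     0 -25
drop    0
-6      0 -6
/       0
-6      0 -6
dup     0 -6 -6
drop    0 -6
-       6
10      6 10
12      6 10 12
-       6 -2
+       4
dup     4 4
+       8
6       8 6
-6      8 6 -6
rot     6 -6 8
over    6 -6 8 -6
rot     6 8 -6 -6
swap    6 8 -6 -6
over    6 8 -6 -6 -6
rot     6 8 -6 -6 -6
-       6 8 -6 0
+       6 8 -6
mod     6 2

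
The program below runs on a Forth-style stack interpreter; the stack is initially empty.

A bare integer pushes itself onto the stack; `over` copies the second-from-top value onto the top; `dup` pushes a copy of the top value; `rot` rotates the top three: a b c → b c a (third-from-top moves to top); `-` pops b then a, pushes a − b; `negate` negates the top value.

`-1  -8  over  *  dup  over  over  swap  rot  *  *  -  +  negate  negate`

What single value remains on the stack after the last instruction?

-1     : -1
-8     : -1 -8
over   : -1 -8 -1
*      : -1 8
dup    : -1 8 8
over   : -1 8 8 8
over   : -1 8 8 8 8
swap   : -1 8 8 8 8
rot    : -1 8 8 8 8
*      : -1 8 8 64
*      : -1 8 512
-      : -1 -504
+      : -505
negate : 505
negate : -505

-505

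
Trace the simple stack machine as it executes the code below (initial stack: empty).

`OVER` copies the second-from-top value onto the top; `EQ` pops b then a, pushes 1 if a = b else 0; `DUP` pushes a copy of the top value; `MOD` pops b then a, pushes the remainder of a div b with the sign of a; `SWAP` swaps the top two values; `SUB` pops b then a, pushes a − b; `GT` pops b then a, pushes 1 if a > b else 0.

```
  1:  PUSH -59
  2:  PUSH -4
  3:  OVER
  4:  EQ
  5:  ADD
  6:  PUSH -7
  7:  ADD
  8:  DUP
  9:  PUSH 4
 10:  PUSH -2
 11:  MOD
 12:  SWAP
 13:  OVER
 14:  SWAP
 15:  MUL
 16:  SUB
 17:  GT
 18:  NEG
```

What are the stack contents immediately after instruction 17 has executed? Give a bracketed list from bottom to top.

[0]

PUSH -59  -59
PUSH -4   -59 -4
OVER      -59 -4 -59
EQ        -59 0
ADD       -59
PUSH -7   -59 -7
ADD       -66
DUP       -66 -66
PUSH 4    -66 -66 4
PUSH -2   -66 -66 4 -2
MOD       -66 -66 0
SWAP      -66 0 -66
OVER      -66 0 -66 0
SWAP      -66 0 0 -66
MUL       -66 0 0
SUB       -66 0
GT        0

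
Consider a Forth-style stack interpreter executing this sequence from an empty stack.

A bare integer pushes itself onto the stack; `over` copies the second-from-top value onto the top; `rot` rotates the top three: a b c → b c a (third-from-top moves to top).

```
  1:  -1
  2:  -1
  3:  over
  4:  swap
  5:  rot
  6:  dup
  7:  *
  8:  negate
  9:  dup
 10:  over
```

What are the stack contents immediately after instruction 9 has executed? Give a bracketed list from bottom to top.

[-1, -1, -1, -1]

-1     → [-1]
-1     → [-1, -1]
over   → [-1, -1, -1]
swap   → [-1, -1, -1]
rot    → [-1, -1, -1]
dup    → [-1, -1, -1, -1]
*      → [-1, -1, 1]
negate → [-1, -1, -1]
dup    → [-1, -1, -1, -1]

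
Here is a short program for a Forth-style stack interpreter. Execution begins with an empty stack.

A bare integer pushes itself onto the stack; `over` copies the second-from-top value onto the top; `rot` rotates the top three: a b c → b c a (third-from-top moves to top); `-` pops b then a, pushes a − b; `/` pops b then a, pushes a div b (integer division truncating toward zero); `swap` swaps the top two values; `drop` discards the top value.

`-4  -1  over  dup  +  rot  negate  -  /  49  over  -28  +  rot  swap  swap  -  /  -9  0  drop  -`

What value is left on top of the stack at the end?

8

-4     → -4
-1     → -4 -1
over   → -4 -1 -4
dup    → -4 -1 -4 -4
+      → -4 -1 -8
rot    → -1 -8 -4
negate → -1 -8 4
-      → -1 -12
/      → 0
49     → 0 49
over   → 0 49 0
-28    → 0 49 0 -28
+      → 0 49 -28
rot    → 49 -28 0
swap   → 49 0 -28
swap   → 49 -28 0
-      → 49 -28
/      → -1
-9     → -1 -9
0      → -1 -9 0
drop   → -1 -9
-      → 8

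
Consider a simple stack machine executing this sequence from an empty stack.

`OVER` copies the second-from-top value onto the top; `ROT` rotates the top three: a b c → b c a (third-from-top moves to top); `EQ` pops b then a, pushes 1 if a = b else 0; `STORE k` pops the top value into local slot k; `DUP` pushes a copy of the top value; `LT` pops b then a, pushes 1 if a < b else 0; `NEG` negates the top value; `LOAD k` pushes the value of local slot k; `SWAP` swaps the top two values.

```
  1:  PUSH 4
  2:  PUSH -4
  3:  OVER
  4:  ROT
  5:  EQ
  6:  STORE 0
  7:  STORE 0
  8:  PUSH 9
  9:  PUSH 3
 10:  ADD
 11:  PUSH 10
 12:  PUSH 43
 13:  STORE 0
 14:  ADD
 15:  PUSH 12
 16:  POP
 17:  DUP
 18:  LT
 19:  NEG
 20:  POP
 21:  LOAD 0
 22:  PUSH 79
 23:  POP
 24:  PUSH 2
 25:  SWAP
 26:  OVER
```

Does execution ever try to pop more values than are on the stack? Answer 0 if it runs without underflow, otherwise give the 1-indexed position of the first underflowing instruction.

PUSH 4   4
PUSH -4  4 -4
OVER     4 -4 4
ROT      -4 4 4
EQ       -4 1
STORE 0  -4
STORE 0  (empty)
PUSH 9   9
PUSH 3   9 3
ADD      12
PUSH 10  12 10
PUSH 43  12 10 43
STORE 0  12 10
ADD      22
PUSH 12  22 12
POP      22
DUP      22 22
LT       0
NEG      0
POP      (empty)
LOAD 0   43
PUSH 79  43 79
POP      43
PUSH 2   43 2
SWAP     2 43
OVER     2 43 2

0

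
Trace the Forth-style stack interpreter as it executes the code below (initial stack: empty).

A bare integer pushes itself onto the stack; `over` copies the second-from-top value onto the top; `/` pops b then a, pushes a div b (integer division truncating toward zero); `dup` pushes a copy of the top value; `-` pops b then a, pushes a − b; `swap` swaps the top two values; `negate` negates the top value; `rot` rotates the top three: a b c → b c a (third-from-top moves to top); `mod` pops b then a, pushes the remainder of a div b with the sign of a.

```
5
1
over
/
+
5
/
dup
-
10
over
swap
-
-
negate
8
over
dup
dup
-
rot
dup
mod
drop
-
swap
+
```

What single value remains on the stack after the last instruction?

-20

5      -> [5]
1      -> [5, 1]
over   -> [5, 1, 5]
/      -> [5, 0]
+      -> [5]
5      -> [5, 5]
/      -> [1]
dup    -> [1, 1]
-      -> [0]
10     -> [0, 10]
over   -> [0, 10, 0]
swap   -> [0, 0, 10]
-      -> [0, -10]
-      -> [10]
negate -> [-10]
8      -> [-10, 8]
over   -> [-10, 8, -10]
dup    -> [-10, 8, -10, -10]
dup    -> [-10, 8, -10, -10, -10]
-      -> [-10, 8, -10, 0]
rot    -> [-10, -10, 0, 8]
dup    -> [-10, -10, 0, 8, 8]
mod    -> [-10, -10, 0, 0]
drop   -> [-10, -10, 0]
-      -> [-10, -10]
swap   -> [-10, -10]
+      -> [-20]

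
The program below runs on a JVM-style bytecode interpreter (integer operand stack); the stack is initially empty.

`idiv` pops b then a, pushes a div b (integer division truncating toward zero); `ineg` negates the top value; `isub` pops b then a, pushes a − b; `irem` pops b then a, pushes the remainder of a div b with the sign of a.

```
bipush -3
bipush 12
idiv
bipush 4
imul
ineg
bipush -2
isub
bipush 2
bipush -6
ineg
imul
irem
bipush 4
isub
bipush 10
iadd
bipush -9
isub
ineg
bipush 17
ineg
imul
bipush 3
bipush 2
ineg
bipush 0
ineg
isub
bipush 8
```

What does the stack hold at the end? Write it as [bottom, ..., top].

[289, 3, -2, 8]

bipush -3 → [-3]
bipush 12 → [-3, 12]
idiv      → [0]
bipush 4  → [0, 4]
imul      → [0]
ineg      → [0]
bipush -2 → [0, -2]
isub      → [2]
bipush 2  → [2, 2]
bipush -6 → [2, 2, -6]
ineg      → [2, 2, 6]
imul      → [2, 12]
irem      → [2]
bipush 4  → [2, 4]
isub      → [-2]
bipush 10 → [-2, 10]
iadd      → [8]
bipush -9 → [8, -9]
isub      → [17]
ineg      → [-17]
bipush 17 → [-17, 17]
ineg      → [-17, -17]
imul      → [289]
bipush 3  → [289, 3]
bipush 2  → [289, 3, 2]
ineg      → [289, 3, -2]
bipush 0  → [289, 3, -2, 0]
ineg      → [289, 3, -2, 0]
isub      → [289, 3, -2]
bipush 8  → [289, 3, -2, 8]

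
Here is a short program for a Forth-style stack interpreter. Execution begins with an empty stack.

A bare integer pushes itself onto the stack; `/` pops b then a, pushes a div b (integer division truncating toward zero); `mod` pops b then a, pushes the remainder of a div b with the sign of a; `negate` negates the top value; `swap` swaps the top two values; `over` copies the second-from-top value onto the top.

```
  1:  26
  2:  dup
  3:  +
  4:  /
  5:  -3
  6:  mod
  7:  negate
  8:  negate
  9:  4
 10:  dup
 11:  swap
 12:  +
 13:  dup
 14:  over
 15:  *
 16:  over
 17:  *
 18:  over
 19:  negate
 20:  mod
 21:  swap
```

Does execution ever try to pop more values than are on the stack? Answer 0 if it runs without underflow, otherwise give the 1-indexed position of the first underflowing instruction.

26  → 26
dup → 26 26
+   → 52
/  — needs 2 operands, stack has 1 → underflow

4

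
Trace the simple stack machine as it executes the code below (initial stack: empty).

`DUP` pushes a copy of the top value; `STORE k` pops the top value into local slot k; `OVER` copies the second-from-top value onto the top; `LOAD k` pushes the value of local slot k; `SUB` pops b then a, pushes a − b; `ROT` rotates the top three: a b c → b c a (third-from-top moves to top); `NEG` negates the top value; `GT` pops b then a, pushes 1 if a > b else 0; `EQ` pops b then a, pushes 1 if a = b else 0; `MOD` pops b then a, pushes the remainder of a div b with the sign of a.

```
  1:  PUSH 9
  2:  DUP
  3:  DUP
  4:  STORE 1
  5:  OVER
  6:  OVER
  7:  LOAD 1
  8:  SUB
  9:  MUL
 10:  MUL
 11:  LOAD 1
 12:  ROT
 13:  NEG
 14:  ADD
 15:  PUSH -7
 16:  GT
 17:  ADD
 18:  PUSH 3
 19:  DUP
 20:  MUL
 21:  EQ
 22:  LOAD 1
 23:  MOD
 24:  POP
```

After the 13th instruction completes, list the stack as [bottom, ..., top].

PUSH 9  : [9]
DUP     : [9, 9]
DUP     : [9, 9, 9]
STORE 1 : [9, 9]
OVER    : [9, 9, 9]
OVER    : [9, 9, 9, 9]
LOAD 1  : [9, 9, 9, 9, 9]
SUB     : [9, 9, 9, 0]
MUL     : [9, 9, 0]
MUL     : [9, 0]
LOAD 1  : [9, 0, 9]
ROT     : [0, 9, 9]
NEG     : [0, 9, -9]

[0, 9, -9]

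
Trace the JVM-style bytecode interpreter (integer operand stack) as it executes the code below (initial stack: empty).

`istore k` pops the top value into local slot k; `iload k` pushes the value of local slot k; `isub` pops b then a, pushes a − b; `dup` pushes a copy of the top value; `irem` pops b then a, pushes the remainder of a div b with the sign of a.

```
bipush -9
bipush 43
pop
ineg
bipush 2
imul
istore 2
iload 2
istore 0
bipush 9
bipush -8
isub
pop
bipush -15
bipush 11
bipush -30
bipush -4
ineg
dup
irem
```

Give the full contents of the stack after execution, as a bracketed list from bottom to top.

[-15, 11, -30, 0]

bipush -9  → [-9]
bipush 43  → [-9, 43]
pop        → [-9]
ineg       → [9]
bipush 2   → [9, 2]
imul       → [18]
istore 2   → []
iload 2    → [18]
istore 0   → []
bipush 9   → [9]
bipush -8  → [9, -8]
isub       → [17]
pop        → []
bipush -15 → [-15]
bipush 11  → [-15, 11]
bipush -30 → [-15, 11, -30]
bipush -4  → [-15, 11, -30, -4]
ineg       → [-15, 11, -30, 4]
dup        → [-15, 11, -30, 4, 4]
irem       → [-15, 11, -30, 0]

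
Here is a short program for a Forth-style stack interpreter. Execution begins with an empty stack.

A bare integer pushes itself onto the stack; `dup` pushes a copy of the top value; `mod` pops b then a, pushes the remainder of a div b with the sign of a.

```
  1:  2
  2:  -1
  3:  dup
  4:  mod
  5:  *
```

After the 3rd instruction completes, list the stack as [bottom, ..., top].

2   → [2]
-1  → [2, -1]
dup → [2, -1, -1]

[2, -1, -1]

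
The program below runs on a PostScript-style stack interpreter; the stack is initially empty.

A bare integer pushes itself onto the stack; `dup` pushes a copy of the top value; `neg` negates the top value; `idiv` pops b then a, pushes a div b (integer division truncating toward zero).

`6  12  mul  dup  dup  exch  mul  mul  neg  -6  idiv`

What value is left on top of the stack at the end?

6    -> 6
12   -> 6 12
mul  -> 72
dup  -> 72 72
dup  -> 72 72 72
exch -> 72 72 72
mul  -> 72 5184
mul  -> 373248
neg  -> -373248
-6   -> -373248 -6
idiv -> 62208

62208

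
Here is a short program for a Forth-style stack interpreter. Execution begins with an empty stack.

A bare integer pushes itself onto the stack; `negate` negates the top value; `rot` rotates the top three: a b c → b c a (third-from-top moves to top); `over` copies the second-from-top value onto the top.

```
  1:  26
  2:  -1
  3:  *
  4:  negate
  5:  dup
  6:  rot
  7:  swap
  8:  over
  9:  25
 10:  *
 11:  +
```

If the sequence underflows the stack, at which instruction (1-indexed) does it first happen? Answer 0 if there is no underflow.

26     -> 26
-1     -> 26 -1
*      -> -26
negate -> 26
dup    -> 26 26
rot  — needs 3 operands, stack has 2 → underflow

6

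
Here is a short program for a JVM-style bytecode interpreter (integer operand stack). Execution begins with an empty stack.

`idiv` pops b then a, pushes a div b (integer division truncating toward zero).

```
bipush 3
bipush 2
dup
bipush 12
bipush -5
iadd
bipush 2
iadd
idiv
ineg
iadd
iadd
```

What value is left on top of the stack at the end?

5

bipush 3  -> 3
bipush 2  -> 3 2
dup       -> 3 2 2
bipush 12 -> 3 2 2 12
bipush -5 -> 3 2 2 12 -5
iadd      -> 3 2 2 7
bipush 2  -> 3 2 2 7 2
iadd      -> 3 2 2 9
idiv      -> 3 2 0
ineg      -> 3 2 0
iadd      -> 3 2
iadd      -> 5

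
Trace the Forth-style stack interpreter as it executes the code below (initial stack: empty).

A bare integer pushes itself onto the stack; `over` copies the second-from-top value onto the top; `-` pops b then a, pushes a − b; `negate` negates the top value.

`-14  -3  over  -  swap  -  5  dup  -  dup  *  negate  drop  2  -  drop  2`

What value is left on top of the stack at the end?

2

-14    : -14
-3     : -14 -3
over   : -14 -3 -14
-      : -14 11
swap   : 11 -14
-      : 25
5      : 25 5
dup    : 25 5 5
-      : 25 0
dup    : 25 0 0
*      : 25 0
negate : 25 0
drop   : 25
2      : 25 2
-      : 23
drop   : (empty)
2      : 2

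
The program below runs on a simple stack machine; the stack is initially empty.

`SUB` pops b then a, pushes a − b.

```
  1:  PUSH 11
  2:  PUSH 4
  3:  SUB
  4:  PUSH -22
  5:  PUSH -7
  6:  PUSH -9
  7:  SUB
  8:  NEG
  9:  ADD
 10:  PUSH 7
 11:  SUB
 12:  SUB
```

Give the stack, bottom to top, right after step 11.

PUSH 11  : [11]
PUSH 4   : [11, 4]
SUB      : [7]
PUSH -22 : [7, -22]
PUSH -7  : [7, -22, -7]
PUSH -9  : [7, -22, -7, -9]
SUB      : [7, -22, 2]
NEG      : [7, -22, -2]
ADD      : [7, -24]
PUSH 7   : [7, -24, 7]
SUB      : [7, -31]

[7, -31]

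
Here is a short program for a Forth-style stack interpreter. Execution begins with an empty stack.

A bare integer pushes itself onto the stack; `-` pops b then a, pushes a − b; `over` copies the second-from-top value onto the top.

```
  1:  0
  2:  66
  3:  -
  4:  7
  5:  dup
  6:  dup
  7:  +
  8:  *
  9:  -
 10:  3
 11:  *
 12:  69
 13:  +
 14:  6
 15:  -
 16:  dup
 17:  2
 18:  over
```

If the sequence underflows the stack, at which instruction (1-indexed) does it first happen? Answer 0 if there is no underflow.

0    -> 0
66   -> 0 66
-    -> -66
7    -> -66 7
dup  -> -66 7 7
dup  -> -66 7 7 7
+    -> -66 7 14
*    -> -66 98
-    -> -164
3    -> -164 3
*    -> -492
69   -> -492 69
+    -> -423
6    -> -423 6
-    -> -429
dup  -> -429 -429
2    -> -429 -429 2
over -> -429 -429 2 -429

0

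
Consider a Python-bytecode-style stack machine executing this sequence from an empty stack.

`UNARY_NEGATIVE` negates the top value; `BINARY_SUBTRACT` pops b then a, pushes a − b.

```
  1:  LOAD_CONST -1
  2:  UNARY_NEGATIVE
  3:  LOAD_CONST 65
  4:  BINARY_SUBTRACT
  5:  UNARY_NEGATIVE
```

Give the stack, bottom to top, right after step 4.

LOAD_CONST -1   -> -1
UNARY_NEGATIVE  -> 1
LOAD_CONST 65   -> 1 65
BINARY_SUBTRACT -> -64

[-64]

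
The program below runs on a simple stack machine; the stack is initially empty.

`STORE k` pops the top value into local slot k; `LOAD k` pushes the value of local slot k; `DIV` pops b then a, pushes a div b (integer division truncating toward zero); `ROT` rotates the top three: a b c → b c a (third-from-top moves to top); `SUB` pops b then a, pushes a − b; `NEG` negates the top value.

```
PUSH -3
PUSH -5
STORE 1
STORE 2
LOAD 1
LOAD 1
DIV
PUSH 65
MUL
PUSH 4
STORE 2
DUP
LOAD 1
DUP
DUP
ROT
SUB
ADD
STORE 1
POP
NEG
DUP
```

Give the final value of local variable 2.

PUSH -3 -> [-3]
PUSH -5 -> [-3, -5]
STORE 1 -> [-3]
STORE 2 -> []
LOAD 1  -> [-5]
LOAD 1  -> [-5, -5]
DIV     -> [1]
PUSH 65 -> [1, 65]
MUL     -> [65]
PUSH 4  -> [65, 4]
STORE 2 -> [65]
DUP     -> [65, 65]
LOAD 1  -> [65, 65, -5]
DUP     -> [65, 65, -5, -5]
DUP     -> [65, 65, -5, -5, -5]
ROT     -> [65, 65, -5, -5, -5]
SUB     -> [65, 65, -5, 0]
ADD     -> [65, 65, -5]
STORE 1 -> [65, 65]
POP     -> [65]
NEG     -> [-65]
DUP     -> [-65, -65]

4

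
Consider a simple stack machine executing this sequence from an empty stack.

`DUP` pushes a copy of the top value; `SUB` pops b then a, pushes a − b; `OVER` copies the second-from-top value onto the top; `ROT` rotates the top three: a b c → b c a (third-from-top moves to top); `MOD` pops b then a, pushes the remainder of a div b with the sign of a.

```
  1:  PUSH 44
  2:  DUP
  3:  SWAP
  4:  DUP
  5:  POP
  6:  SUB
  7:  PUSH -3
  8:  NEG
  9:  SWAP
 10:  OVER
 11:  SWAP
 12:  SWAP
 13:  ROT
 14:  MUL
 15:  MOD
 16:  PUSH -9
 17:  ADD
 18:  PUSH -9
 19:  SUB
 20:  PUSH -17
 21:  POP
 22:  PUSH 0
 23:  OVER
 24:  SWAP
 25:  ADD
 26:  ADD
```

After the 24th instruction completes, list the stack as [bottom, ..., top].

[0, 0, 0]

PUSH 44  : 44
DUP      : 44 44
SWAP     : 44 44
DUP      : 44 44 44
POP      : 44 44
SUB      : 0
PUSH -3  : 0 -3
NEG      : 0 3
SWAP     : 3 0
OVER     : 3 0 3
SWAP     : 3 3 0
SWAP     : 3 0 3
ROT      : 0 3 3
MUL      : 0 9
MOD      : 0
PUSH -9  : 0 -9
ADD      : -9
PUSH -9  : -9 -9
SUB      : 0
PUSH -17 : 0 -17
POP      : 0
PUSH 0   : 0 0
OVER     : 0 0 0
SWAP     : 0 0 0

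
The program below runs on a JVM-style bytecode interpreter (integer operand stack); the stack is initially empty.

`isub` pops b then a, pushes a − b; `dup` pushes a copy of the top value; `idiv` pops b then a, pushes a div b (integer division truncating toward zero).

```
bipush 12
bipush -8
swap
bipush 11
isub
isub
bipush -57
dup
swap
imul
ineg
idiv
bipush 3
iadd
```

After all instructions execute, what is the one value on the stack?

3

bipush 12  → [12]
bipush -8  → [12, -8]
swap       → [-8, 12]
bipush 11  → [-8, 12, 11]
isub       → [-8, 1]
isub       → [-9]
bipush -57 → [-9, -57]
dup        → [-9, -57, -57]
swap       → [-9, -57, -57]
imul       → [-9, 3249]
ineg       → [-9, -3249]
idiv       → [0]
bipush 3   → [0, 3]
iadd       → [3]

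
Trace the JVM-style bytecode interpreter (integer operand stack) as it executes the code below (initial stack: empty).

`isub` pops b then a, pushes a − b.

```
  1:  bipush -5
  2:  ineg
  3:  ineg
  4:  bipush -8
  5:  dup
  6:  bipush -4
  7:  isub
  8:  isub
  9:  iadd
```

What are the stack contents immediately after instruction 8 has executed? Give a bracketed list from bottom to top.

[-5, -4]

bipush -5 -> -5
ineg      -> 5
ineg      -> -5
bipush -8 -> -5 -8
dup       -> -5 -8 -8
bipush -4 -> -5 -8 -8 -4
isub      -> -5 -8 -4
isub      -> -5 -4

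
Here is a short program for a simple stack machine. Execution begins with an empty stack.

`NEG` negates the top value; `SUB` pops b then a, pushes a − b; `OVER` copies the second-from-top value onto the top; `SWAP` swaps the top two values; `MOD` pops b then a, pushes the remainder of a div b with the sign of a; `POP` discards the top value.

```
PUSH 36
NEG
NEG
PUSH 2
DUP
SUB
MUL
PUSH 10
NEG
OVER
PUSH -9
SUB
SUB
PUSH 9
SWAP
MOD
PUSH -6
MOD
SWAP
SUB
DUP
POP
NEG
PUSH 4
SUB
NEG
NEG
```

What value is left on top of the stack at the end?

-7

PUSH 36 : 36
NEG     : -36
NEG     : 36
PUSH 2  : 36 2
DUP     : 36 2 2
SUB     : 36 0
MUL     : 0
PUSH 10 : 0 10
NEG     : 0 -10
OVER    : 0 -10 0
PUSH -9 : 0 -10 0 -9
SUB     : 0 -10 9
SUB     : 0 -19
PUSH 9  : 0 -19 9
SWAP    : 0 9 -19
MOD     : 0 9
PUSH -6 : 0 9 -6
MOD     : 0 3
SWAP    : 3 0
SUB     : 3
DUP     : 3 3
POP     : 3
NEG     : -3
PUSH 4  : -3 4
SUB     : -7
NEG     : 7
NEG     : -7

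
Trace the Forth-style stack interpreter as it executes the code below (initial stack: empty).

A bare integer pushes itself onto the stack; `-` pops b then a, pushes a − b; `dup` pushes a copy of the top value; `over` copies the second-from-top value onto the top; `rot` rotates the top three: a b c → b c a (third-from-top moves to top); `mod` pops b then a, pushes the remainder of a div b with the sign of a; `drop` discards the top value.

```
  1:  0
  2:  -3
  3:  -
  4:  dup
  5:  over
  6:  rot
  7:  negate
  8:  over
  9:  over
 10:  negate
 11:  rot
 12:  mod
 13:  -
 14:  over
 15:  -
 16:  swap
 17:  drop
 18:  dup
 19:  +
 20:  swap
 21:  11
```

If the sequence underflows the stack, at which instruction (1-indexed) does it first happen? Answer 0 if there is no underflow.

0      -> 0
-3     -> 0 -3
-      -> 3
dup    -> 3 3
over   -> 3 3 3
rot    -> 3 3 3
negate -> 3 3 -3
over   -> 3 3 -3 3
over   -> 3 3 -3 3 -3
negate -> 3 3 -3 3 3
rot    -> 3 3 3 3 -3
mod    -> 3 3 3 0
-      -> 3 3 3
over   -> 3 3 3 3
-      -> 3 3 0
swap   -> 3 0 3
drop   -> 3 0
dup    -> 3 0 0
+      -> 3 0
swap   -> 0 3
11     -> 0 3 11

0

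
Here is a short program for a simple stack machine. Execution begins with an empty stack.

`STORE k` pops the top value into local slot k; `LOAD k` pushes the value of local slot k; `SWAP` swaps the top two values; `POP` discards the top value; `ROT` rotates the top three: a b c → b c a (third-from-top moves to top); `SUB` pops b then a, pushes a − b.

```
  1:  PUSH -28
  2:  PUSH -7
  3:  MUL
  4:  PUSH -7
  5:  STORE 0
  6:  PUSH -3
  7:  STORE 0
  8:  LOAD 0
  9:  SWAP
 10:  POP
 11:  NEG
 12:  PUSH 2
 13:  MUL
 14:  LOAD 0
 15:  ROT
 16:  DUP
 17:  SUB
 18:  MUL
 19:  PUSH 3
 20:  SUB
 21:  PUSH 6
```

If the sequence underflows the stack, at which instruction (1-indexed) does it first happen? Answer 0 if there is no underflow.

PUSH -28 -> [-28]
PUSH -7  -> [-28, -7]
MUL      -> [196]
PUSH -7  -> [196, -7]
STORE 0  -> [196]
PUSH -3  -> [196, -3]
STORE 0  -> [196]
LOAD 0   -> [196, -3]
SWAP     -> [-3, 196]
POP      -> [-3]
NEG      -> [3]
PUSH 2   -> [3, 2]
MUL      -> [6]
LOAD 0   -> [6, -3]
ROT  — needs 3 operands, stack has 2 → underflow

15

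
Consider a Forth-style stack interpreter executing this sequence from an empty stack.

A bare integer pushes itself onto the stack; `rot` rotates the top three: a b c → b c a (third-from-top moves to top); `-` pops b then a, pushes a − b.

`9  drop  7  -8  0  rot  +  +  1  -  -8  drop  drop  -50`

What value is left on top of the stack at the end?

9    -> 9
drop -> (empty)
7    -> 7
-8   -> 7 -8
0    -> 7 -8 0
rot  -> -8 0 7
+    -> -8 7
+    -> -1
1    -> -1 1
-    -> -2
-8   -> -2 -8
drop -> -2
drop -> (empty)
-50  -> -50

-50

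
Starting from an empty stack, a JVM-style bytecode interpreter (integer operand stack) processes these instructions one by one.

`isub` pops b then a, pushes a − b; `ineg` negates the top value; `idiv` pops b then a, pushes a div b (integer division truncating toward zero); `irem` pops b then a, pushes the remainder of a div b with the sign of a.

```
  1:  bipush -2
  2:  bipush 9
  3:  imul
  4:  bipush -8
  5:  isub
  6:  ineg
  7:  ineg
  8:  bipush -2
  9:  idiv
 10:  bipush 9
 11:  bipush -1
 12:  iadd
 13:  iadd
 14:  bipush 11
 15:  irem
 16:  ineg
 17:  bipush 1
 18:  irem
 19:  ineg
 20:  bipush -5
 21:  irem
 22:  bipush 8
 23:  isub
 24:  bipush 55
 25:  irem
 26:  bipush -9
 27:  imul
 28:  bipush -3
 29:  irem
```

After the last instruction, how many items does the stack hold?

1

bipush -2 → [-2]
bipush 9  → [-2, 9]
imul      → [-18]
bipush -8 → [-18, -8]
isub      → [-10]
ineg      → [10]
ineg      → [-10]
bipush -2 → [-10, -2]
idiv      → [5]
bipush 9  → [5, 9]
bipush -1 → [5, 9, -1]
iadd      → [5, 8]
iadd      → [13]
bipush 11 → [13, 11]
irem      → [2]
ineg      → [-2]
bipush 1  → [-2, 1]
irem      → [0]
ineg      → [0]
bipush -5 → [0, -5]
irem      → [0]
bipush 8  → [0, 8]
isub      → [-8]
bipush 55 → [-8, 55]
irem      → [-8]
bipush -9 → [-8, -9]
imul      → [72]
bipush -3 → [72, -3]
irem      → [0]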